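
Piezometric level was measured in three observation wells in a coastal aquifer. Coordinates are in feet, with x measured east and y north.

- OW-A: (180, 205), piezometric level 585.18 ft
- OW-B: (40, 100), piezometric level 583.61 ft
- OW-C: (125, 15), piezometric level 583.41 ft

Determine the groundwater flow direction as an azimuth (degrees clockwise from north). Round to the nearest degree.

215°

Taking OW-A as reference: OW-B−OW-A = (-140, -105, -1.57); OW-C−OW-A = (-55, -190, -1.77).
Solve a·Δx + b·Δy = Δh: det = (-140)·(-190) − (-55)·(-105) = 20825.
∂h/∂x = [(-1.57)·(-190) − (-1.77)·(-105)] / 20825 = +0.005400
∂h/∂y = [(-140)·(-1.77) − (-55)·(-1.57)] / 20825 = +0.007753
Flow direction (−∇h) has components (-0.005400 E, -0.007753 N).
Azimuth = atan2(E, N) = atan2(-0.005400, -0.007753) = 214.9° ≈ 215°.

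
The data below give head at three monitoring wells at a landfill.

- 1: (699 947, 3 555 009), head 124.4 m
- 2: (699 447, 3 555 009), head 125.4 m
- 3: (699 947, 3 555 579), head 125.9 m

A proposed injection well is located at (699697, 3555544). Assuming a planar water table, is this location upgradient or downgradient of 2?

∂h/∂x = (125.4 − 124.4) / (699447 − 699947) = -0.002000
∂h/∂y = (125.9 − 124.4) / (3555579 − 3555009) = +0.002632
Head at (699697, 3555544) = 124.4 + (-0.002000)·(-250) + (+0.002632)·(535) = 126.31 m.
That is higher than the 125.4 m at 2, so the point is upgradient.

upgradient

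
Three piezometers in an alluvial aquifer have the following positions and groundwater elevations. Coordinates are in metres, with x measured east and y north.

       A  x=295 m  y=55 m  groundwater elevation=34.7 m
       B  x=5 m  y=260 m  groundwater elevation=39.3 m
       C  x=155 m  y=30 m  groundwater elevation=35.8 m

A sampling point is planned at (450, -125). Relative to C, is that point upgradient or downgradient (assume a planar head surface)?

Taking A as reference: B−A = (-290, 205, +4.6); C−A = (-140, -25, +1.1).
Solve a·Δx + b·Δy = Δh: det = (-290)·(-25) − (-140)·205 = 35950.
∂h/∂x = [(+4.6)·(-25) − (+1.1)·205] / 35950 = -0.009471
∂h/∂y = [(-290)·(+1.1) − (-140)·(+4.6)] / 35950 = +0.009040
Head at (450, -125) = 34.7 + (-0.009471)·(155) + (+0.009040)·(-180) = 31.60 m.
That is lower than the 35.8 m at C, so the point is downgradient.

downgradient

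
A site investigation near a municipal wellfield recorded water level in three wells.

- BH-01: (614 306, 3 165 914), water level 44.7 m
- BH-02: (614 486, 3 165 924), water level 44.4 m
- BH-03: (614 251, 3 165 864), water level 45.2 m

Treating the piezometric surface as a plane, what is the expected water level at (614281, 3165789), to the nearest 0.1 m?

Taking BH-01 as reference: BH-02−BH-01 = (180, 10, -0.3); BH-03−BH-01 = (-55, -50, +0.5).
Determinant of the coordinate differences = 180·(-50) − (-55)·10 = -8450.
∂h/∂x = [(-0.3)·(-50) − (+0.5)·10] / -8450 = -0.001183
∂h/∂y = [180·(+0.5) − (-55)·(-0.3)] / -8450 = -0.008698
h(614281, 3165789) = 44.7 + (-0.001183)·(-25) + (-0.008698)·(-125) = 44.7 +0.030 +1.087 = 45.817 m.

45.8 m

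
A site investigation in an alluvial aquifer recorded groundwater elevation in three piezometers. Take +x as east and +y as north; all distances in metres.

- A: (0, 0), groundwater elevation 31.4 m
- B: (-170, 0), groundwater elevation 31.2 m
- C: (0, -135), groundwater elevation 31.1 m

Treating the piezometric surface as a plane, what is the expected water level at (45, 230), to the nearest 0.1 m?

∂h/∂x = (31.2 − 31.4) / (-170 − 0) = +0.001176
∂h/∂y = (31.1 − 31.4) / (-135 − 0) = +0.002222
h(45, 230) = 31.4 + (+0.001176)·(45) + (+0.002222)·(230) = 31.4 +0.053 +0.511 = 31.964 m.

32.0 m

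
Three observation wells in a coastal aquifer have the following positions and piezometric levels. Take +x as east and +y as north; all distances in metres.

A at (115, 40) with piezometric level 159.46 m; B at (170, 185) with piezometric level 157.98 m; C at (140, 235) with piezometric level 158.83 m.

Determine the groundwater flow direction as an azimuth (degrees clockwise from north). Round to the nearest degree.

Differences from A: to B (Δx, Δy, Δh) = (55, 145, -1.48); to C = (25, 195, -0.63).
Determinant of the coordinate differences = 55·195 − 25·145 = 7100.
∂h/∂x = [(-1.48)·195 − (-0.63)·145] / 7100 = -0.02778
∂h/∂y = [55·(-0.63) − 25·(-1.48)] / 7100 = +0.0003310
Flow direction (−∇h) has components (+0.02778 E, -0.0003310 N).
Azimuth = atan2(E, N) = atan2(+0.02778, -0.0003310) = 90.7° ≈ 091°.

091°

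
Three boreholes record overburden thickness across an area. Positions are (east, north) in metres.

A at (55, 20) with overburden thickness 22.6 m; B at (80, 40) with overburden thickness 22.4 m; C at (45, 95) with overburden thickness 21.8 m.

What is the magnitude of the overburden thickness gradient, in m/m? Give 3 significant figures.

Taking A as reference: B−A = (25, 20, -0.2); C−A = (-10, 75, -0.8).
Determinant of the coordinate differences = 25·75 − (-10)·20 = 2075.
∂d/∂x = [(-0.2)·75 − (-0.8)·20] / 2075 = +0.0004819
∂d/∂y = [25·(-0.8) − (-10)·(-0.2)] / 2075 = -0.01060
|∇f| = √(0.0004819² + -0.01060²) = 0.01061 m/m

0.0106 m/m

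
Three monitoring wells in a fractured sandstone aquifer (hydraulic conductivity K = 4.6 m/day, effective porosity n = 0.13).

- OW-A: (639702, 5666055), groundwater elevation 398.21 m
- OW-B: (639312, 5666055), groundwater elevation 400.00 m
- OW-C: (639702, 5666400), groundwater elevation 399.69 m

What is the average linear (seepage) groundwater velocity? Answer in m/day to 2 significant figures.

0.22 m/day

∂h/∂x = (400.00 − 398.21) / (639312 − 639702) = -0.004590
∂h/∂y = (399.69 − 398.21) / (5666400 − 5666055) = +0.004290
|∇h| = √(-0.004590² + 0.004290²) = 0.006283
Seepage velocity v = K·i/n = 4.6 × 0.006283 / 0.13 = 0.2223 m/day.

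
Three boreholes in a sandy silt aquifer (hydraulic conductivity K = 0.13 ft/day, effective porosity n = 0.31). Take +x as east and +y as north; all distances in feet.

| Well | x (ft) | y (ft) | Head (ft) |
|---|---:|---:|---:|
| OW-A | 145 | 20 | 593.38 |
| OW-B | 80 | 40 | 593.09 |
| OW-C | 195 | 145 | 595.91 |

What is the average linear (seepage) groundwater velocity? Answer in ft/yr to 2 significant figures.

2.9 ft/yr

Taking OW-A as reference: OW-B−OW-A = (-65, 20, -0.29); OW-C−OW-A = (50, 125, +2.53).
Solve a·Δx + b·Δy = Δh: det = (-65)·125 − 50·20 = -9125.
∂h/∂x = [(-0.29)·125 − (+2.53)·20] / -9125 = +0.009518
∂h/∂y = [(-65)·(+2.53) − 50·(-0.29)] / -9125 = +0.01643
|∇h| = √(0.009518² + 0.01643²) = 0.01899
Seepage velocity v = K·i/n = 0.13 × 0.01899 / 0.31 = 0.007964 ft/day = 2.909 ft/yr.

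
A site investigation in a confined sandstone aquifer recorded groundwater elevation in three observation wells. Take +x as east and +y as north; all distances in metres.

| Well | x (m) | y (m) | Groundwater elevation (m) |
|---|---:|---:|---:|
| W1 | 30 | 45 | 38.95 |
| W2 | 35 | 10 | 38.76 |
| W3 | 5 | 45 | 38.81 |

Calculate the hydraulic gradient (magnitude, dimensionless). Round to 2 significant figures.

0.0084

With h = a·x + b·y + c and W1 as origin, the differences give:
  5·a + (-35)·b = -0.19
  (-25)·a + 0·b = -0.14
Eliminate b (×0 and ×(-35), subtract): -875·a = -4.900 → a = ∂h/∂x = +0.005600
Back-substitute: b = ∂h/∂y = +0.006229.
|∇h| = √(0.005600² + 0.006229²) = 0.008376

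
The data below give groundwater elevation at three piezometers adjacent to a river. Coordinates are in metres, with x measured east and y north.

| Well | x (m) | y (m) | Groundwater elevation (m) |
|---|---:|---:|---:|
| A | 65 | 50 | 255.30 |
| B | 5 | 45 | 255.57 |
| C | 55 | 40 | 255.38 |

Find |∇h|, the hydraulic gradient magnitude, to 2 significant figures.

Differences from A: to B (Δx, Δy, Δh) = (-60, -5, +0.27); to C = (-10, -10, +0.08).
Solve a·Δx + b·Δy = Δh: det = (-60)·(-10) − (-10)·(-5) = 550.
∂h/∂x = [(+0.27)·(-10) − (+0.08)·(-5)] / 550 = -0.004182
∂h/∂y = [(-60)·(+0.08) − (-10)·(+0.27)] / 550 = -0.003818
|∇h| = √(-0.004182² + -0.003818²) = 0.005663

0.0057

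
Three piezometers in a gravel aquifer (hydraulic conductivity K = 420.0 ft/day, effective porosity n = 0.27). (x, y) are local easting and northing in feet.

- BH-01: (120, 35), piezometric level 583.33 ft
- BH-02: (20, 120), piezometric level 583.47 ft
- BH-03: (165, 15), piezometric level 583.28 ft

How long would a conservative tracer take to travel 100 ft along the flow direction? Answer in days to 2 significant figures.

Three-point gradient (reference BH-01): Δ to BH-02 = (-100, 85, +0.14), Δ to BH-03 = (45, -20, -0.05).
∂h/∂x = -0.0007945, ∂h/∂y = +0.0007123 (det = -1825).
|∇h| = √(-0.0007945² + 0.0007123²) = 0.001067
Seepage velocity v = K·i/n = 420.0 × 0.001067 / 0.27 = 1.66 ft/day.
t = 100 / 1.66 = 60.24 days.

60 days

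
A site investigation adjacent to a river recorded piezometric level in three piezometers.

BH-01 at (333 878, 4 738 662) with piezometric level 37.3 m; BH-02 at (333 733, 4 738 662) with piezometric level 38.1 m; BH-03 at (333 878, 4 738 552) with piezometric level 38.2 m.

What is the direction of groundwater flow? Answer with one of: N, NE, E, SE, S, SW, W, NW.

NE

∂h/∂x = (38.1 − 37.3) / (333733 − 333878) = -0.005517
∂h/∂y = (38.2 − 37.3) / (4738552 − 4738662) = -0.008182
Flow = −∇h = (+0.005517 east, +0.008182 north), which points northeast.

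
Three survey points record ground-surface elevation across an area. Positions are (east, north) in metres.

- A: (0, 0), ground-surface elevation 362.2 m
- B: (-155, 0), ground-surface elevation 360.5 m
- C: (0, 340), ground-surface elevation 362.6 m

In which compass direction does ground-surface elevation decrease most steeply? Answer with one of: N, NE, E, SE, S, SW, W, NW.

W

∂z/∂x = (360.5 − 362.2) / (-155 − 0) = +0.01097
∂z/∂y = (362.6 − 362.2) / (340 − 0) = +0.001176
Steepest decrease is along −∇f = (-0.01097 E, -0.001176 N) → west.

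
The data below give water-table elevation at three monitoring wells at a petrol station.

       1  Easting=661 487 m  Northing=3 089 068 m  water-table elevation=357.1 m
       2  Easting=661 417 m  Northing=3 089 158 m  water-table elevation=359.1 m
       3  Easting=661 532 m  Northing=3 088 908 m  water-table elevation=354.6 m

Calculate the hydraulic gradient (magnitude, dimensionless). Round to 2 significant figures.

Taking 1 as reference: 2−1 = (-70, 90, +2.0); 3−1 = (45, -160, -2.5).
Determinant of the coordinate differences = (-70)·(-160) − 45·90 = 7150.
∂h/∂x = [(+2.0)·(-160) − (-2.5)·90] / 7150 = -0.01329
∂h/∂y = [(-70)·(-2.5) − 45·(+2.0)] / 7150 = +0.01189
|∇h| = √(-0.01329² + 0.01189²) = 0.01783

0.018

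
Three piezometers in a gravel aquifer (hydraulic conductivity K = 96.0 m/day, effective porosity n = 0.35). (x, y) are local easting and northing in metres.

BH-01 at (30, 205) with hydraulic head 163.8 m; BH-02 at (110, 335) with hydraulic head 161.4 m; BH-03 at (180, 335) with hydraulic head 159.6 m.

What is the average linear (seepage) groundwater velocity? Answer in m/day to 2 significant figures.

7.1 m/day

With h = a·x + b·y + c and BH-01 as origin, the differences give:
  80·a + 130·b = -2.4
  150·a + 130·b = -4.2
Eliminate b (×130 and ×130, subtract): -9100·a = 234.00 → a = ∂h/∂x = -0.02571
Back-substitute: b = ∂h/∂y = -0.002637.
|∇h| = √(-0.02571² + -0.002637²) = 0.02584
Seepage velocity v = K·i/n = 96.0 × 0.02584 / 0.35 = 7.088 m/day.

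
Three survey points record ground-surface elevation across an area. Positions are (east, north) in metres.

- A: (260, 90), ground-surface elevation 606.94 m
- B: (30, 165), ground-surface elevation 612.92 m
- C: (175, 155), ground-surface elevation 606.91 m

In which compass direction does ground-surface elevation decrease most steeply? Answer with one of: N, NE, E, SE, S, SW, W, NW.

NE

Differences from A: to B (Δx, Δy, Δh) = (-230, 75, +5.98); to C = (-85, 65, -0.03).
Determinant of the coordinate differences = (-230)·65 − (-85)·75 = -8575.
∂z/∂x = [(+5.98)·65 − (-0.03)·75] / -8575 = -0.04559
∂z/∂y = [(-230)·(-0.03) − (-85)·(+5.98)] / -8575 = -0.06008
Steepest decrease is along −∇f = (+0.04559 E, +0.06008 N) → northeast.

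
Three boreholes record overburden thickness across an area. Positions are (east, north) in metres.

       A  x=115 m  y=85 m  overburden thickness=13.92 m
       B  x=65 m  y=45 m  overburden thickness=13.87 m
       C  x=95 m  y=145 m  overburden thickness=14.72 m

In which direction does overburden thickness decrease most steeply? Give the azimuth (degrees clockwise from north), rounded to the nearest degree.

Differences from A: to B (Δx, Δy, Δh) = (-50, -40, -0.05); to C = (-20, 60, +0.80).
Solve a·Δx + b·Δy = Δd: det = (-50)·60 − (-20)·(-40) = -3800.
∂d/∂x = [(-0.05)·60 − (+0.80)·(-40)] / -3800 = -0.007632
∂d/∂y = [(-50)·(+0.80) − (-20)·(-0.05)] / -3800 = +0.01079
Steepest decrease is along −∇f: components (+0.007632 E, -0.01079 N).
Azimuth = atan2(+0.007632, -0.01079) = 144.7° ≈ 145°.

145°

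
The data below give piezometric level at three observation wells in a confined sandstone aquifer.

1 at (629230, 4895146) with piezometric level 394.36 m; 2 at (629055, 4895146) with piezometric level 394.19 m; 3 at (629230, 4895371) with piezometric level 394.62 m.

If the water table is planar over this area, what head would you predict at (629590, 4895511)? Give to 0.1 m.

395.1 m

∂h/∂x = (394.19 − 394.36) / (629055 − 629230) = +0.0009714
∂h/∂y = (394.62 − 394.36) / (4895371 − 4895146) = +0.001156
h(629590, 4895511) = 394.36 + (+0.0009714)·(360) + (+0.001156)·(365) = 394.36 +0.350 +0.422 = 395.131 m.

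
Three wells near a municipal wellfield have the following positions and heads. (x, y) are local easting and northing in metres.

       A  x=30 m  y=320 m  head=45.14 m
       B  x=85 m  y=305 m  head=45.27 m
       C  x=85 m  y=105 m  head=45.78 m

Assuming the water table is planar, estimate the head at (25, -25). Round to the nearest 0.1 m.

With h = a·x + b·y + c and A as origin, the differences give:
  55·a + (-15)·b = +0.13
  55·a + (-215)·b = +0.64
Eliminate b (×(-215) and ×(-15), subtract): -11000·a = -18.350 → a = ∂h/∂x = +0.001668
Back-substitute: b = ∂h/∂y = -0.002550.
h(25, -25) = 45.14 + (+0.001668)·(-5) + (-0.002550)·(-345) = 45.14 -0.008 +0.880 = 46.011 m.

46.0 m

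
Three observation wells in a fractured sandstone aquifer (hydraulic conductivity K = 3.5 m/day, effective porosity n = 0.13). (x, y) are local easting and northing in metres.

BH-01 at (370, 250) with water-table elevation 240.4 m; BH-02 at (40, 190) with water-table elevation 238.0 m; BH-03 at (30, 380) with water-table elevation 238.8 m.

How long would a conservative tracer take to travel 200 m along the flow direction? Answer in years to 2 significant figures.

2.6 years

Differences from BH-01: to BH-02 (Δx, Δy, Δh) = (-330, -60, -2.4); to BH-03 = (-340, 130, -1.6).
Determinant of the coordinate differences = (-330)·130 − (-340)·(-60) = -63300.
∂h/∂x = [(-2.4)·130 − (-1.6)·(-60)] / -63300 = +0.006445
∂h/∂y = [(-330)·(-1.6) − (-340)·(-2.4)] / -63300 = +0.004550
|∇h| = √(0.006445² + 0.004550²) = 0.007889
Seepage velocity v = K·i/n = 3.5 × 0.007889 / 0.13 = 0.2124 m/day.
t = 200 / 0.2124 = 941.6 days = 2.58 years.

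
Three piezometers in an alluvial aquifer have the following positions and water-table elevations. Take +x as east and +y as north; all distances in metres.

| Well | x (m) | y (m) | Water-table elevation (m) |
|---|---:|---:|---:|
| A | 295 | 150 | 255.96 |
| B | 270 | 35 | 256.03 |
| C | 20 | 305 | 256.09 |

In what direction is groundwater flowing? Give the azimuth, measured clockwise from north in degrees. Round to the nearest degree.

Differences from A: to B (Δx, Δy, Δh) = (-25, -115, +0.07); to C = (-275, 155, +0.13).
Determinant of the coordinate differences = (-25)·155 − (-275)·(-115) = -35500.
∂h/∂x = [(+0.07)·155 − (+0.13)·(-115)] / -35500 = -0.0007268
∂h/∂y = [(-25)·(+0.13) − (-275)·(+0.07)] / -35500 = -0.0004507
Flow direction (−∇h) has components (+0.0007268 E, +0.0004507 N).
Azimuth = atan2(E, N) = atan2(+0.0007268, +0.0004507) = 58.2° ≈ 058°.

058°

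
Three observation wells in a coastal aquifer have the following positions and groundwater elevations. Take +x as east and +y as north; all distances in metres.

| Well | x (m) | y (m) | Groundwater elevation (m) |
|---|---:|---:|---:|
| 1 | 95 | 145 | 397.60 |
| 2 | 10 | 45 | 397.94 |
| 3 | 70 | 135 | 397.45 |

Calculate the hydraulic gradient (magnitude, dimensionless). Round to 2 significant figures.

0.017

With h = a·x + b·y + c and 1 as origin, the differences give:
  (-85)·a + (-100)·b = +0.34
  (-25)·a + (-10)·b = -0.15
Eliminate b (×(-10) and ×(-100), subtract): -1650·a = -18.400 → a = ∂h/∂x = +0.01115
Back-substitute: b = ∂h/∂y = -0.01288.
|∇h| = √(0.01115² + -0.01288²) = 0.01704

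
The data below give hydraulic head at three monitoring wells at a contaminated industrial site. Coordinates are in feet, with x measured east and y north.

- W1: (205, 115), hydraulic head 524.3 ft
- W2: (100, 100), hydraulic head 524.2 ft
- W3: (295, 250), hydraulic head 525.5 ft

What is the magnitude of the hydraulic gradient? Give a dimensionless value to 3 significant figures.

0.00913

With h = a·x + b·y + c and W1 as origin, the differences give:
  (-105)·a + (-15)·b = -0.1
  90·a + 135·b = +1.2
Eliminate b (×135 and ×(-15), subtract): -12825·a = 4.50 → a = ∂h/∂x = -0.0003509
Back-substitute: b = ∂h/∂y = +0.009123.
|∇h| = √(-0.0003509² + 0.009123²) = 0.00913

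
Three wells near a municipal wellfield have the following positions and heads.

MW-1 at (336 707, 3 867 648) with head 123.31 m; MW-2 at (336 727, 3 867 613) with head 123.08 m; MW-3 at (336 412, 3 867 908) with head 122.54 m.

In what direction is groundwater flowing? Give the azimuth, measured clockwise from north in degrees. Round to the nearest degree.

Differences from MW-1: to MW-2 (Δx, Δy, Δh) = (20, -35, -0.23); to MW-3 = (-295, 260, -0.77).
Determinant of the coordinate differences = 20·260 − (-295)·(-35) = -5125.
∂h/∂x = [(-0.23)·260 − (-0.77)·(-35)] / -5125 = +0.01693
∂h/∂y = [20·(-0.77) − (-295)·(-0.23)] / -5125 = +0.01624
Flow direction (−∇h) has components (-0.01693 E, -0.01624 N).
Azimuth = atan2(E, N) = atan2(-0.01693, -0.01624) = 226.2° ≈ 226°.

226°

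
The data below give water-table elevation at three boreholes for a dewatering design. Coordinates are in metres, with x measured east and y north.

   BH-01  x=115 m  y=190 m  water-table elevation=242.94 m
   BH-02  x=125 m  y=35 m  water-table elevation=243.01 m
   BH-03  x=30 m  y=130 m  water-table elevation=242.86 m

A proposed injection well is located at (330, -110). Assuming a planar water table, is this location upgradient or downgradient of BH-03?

With h = a·x + b·y + c and BH-01 as origin, the differences give:
  10·a + (-155)·b = +0.07
  (-85)·a + (-60)·b = -0.08
Eliminate b (×(-60) and ×(-155), subtract): -13775·a = -16.600 → a = ∂h/∂x = +0.001205
Back-substitute: b = ∂h/∂y = -0.0003739.
Head at (330, -110) = 242.94 + (+0.001205)·(215) + (-0.0003739)·(-300) = 243.31 m.
That is higher than the 242.86 m at BH-03, so the point is upgradient.

upgradient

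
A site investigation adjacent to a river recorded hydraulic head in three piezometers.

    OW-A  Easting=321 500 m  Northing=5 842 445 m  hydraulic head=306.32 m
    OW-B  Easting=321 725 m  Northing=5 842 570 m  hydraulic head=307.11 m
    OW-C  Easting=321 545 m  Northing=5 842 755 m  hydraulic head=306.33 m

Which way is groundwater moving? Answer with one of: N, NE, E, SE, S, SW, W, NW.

W

With h = a·x + b·y + c and OW-A as origin, the differences give:
  225·a + 125·b = +0.79
  45·a + 310·b = +0.01
Eliminate b (×310 and ×125, subtract): 64125·a = 243.650 → a = ∂h/∂x = +0.003800
Back-substitute: b = ∂h/∂y = -0.0005193.
Flow = −∇h = (-0.003800 east, +0.0005193 north), which points west.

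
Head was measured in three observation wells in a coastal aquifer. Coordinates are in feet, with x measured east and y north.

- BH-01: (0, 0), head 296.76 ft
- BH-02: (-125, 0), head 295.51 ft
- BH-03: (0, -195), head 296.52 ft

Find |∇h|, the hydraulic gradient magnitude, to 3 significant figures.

∂h/∂x = (295.51 − 296.76) / (-125 − 0) = +0.01000
∂h/∂y = (296.52 − 296.76) / (-195 − 0) = +0.001231
|∇h| = √(0.01000² + 0.001231²) = 0.01008

0.0101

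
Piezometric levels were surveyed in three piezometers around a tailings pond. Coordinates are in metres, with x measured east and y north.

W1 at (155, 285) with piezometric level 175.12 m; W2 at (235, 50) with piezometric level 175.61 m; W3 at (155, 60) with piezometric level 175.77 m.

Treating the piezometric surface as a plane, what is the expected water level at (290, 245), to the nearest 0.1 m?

174.9 m

Three-point gradient (reference W1): Δ to W2 = (80, -235, +0.49), Δ to W3 = (0, -225, +0.65).
∂h/∂x = -0.002361, ∂h/∂y = -0.002889 (det = -18000).
h(290, 245) = 175.12 + (-0.002361)·(135) + (-0.002889)·(-40) = 175.12 -0.319 +0.116 = 174.917 m.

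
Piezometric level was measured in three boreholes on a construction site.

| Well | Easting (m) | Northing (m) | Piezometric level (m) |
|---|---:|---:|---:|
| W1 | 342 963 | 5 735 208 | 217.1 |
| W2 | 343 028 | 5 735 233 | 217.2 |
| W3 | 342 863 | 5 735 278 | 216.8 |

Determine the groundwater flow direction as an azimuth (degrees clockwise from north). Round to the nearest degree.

Taking W1 as reference: W2−W1 = (65, 25, +0.1); W3−W1 = (-100, 70, -0.3).
Solve a·Δx + b·Δy = Δh: det = 65·70 − (-100)·25 = 7050.
∂h/∂x = [(+0.1)·70 − (-0.3)·25] / 7050 = +0.002057
∂h/∂y = [65·(-0.3) − (-100)·(+0.1)] / 7050 = -0.001348
Flow direction (−∇h) has components (-0.002057 E, +0.001348 N).
Azimuth = atan2(E, N) = atan2(-0.002057, +0.001348) = 303.2° ≈ 303°.

303°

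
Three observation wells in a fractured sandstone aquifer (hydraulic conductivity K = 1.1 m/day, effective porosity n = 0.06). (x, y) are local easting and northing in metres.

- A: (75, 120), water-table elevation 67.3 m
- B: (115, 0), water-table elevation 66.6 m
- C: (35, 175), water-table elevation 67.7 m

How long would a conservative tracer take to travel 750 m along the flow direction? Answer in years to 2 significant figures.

19 years

Differences from A: to B (Δx, Δy, Δh) = (40, -120, -0.7); to C = (-40, 55, +0.4).
Determinant of the coordinate differences = 40·55 − (-40)·(-120) = -2600.
∂h/∂x = [(-0.7)·55 − (+0.4)·(-120)] / -2600 = -0.003654
∂h/∂y = [40·(+0.4) − (-40)·(-0.7)] / -2600 = +0.004615
|∇h| = √(-0.003654² + 0.004615²) = 0.005886
Seepage velocity v = K·i/n = 1.1 × 0.005886 / 0.06 = 0.1079 m/day.
t = 750 / 0.1079 = 6951 days = 19 years.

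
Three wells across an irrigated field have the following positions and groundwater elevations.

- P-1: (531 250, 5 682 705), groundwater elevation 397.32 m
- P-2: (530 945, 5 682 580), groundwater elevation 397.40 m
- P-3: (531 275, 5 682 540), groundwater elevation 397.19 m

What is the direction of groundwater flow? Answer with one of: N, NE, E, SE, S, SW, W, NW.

SE

Differences from P-1: to P-2 (Δx, Δy, Δh) = (-305, -125, +0.08); to P-3 = (25, -165, -0.13).
Solve a·Δx + b·Δy = Δh: det = (-305)·(-165) − 25·(-125) = 53450.
∂h/∂x = [(+0.08)·(-165) − (-0.13)·(-125)] / 53450 = -0.0005510
∂h/∂y = [(-305)·(-0.13) − 25·(+0.08)] / 53450 = +0.0007044
Flow = −∇h = (+0.0005510 east, -0.0007044 north), which points southeast.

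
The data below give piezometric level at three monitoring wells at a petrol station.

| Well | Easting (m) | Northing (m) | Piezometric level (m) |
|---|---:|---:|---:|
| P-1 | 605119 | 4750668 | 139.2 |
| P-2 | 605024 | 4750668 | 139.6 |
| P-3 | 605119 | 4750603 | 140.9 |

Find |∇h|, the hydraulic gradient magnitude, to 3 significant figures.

∂h/∂x = (139.6 − 139.2) / (605024 − 605119) = -0.004211
∂h/∂y = (140.9 − 139.2) / (4750603 − 4750668) = -0.02615
|∇h| = √(-0.004211² + -0.02615²) = 0.02649

0.0265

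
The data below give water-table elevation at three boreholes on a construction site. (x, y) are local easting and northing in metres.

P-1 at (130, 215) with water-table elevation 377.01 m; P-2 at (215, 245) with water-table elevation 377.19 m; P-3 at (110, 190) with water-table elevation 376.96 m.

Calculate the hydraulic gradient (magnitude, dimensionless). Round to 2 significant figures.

Three-point gradient (reference P-1): Δ to P-2 = (85, 30, +0.18), Δ to P-3 = (-20, -25, -0.05).
∂h/∂x = +0.001967, ∂h/∂y = +0.0004262 (det = -1525).
|∇h| = √(0.001967² + 0.0004262²) = 0.002013

0.0020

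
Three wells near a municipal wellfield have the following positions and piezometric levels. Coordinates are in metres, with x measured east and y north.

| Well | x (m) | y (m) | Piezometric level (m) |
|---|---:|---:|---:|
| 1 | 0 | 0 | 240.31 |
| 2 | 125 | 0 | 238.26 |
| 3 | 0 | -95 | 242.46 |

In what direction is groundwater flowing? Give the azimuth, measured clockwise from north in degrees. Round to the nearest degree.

∂h/∂x = (238.26 − 240.31) / (125 − 0) = -0.01640
∂h/∂y = (242.46 − 240.31) / (-95 − 0) = -0.02263
Flow direction (−∇h) has components (+0.01640 E, +0.02263 N).
Azimuth = atan2(E, N) = atan2(+0.01640, +0.02263) = 35.9° ≈ 036°.

036°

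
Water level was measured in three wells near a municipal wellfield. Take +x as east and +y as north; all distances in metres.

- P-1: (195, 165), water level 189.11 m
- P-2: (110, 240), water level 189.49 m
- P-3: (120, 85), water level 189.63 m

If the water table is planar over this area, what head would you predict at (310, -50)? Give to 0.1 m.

188.7 m

Three-point gradient (reference P-1): Δ to P-2 = (-85, 75, +0.38), Δ to P-3 = (-75, -80, +0.52).
∂h/∂x = -0.005586, ∂h/∂y = -0.001264 (det = 12425).
h(310, -50) = 189.11 + (-0.005586)·(115) + (-0.001264)·(-215) = 189.11 -0.642 +0.272 = 188.739 m.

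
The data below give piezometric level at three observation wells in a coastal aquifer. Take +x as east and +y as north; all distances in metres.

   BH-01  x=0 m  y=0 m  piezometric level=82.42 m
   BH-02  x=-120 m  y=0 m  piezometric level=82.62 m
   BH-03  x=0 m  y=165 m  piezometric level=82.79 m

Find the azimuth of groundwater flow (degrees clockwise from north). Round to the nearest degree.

∂h/∂x = (82.62 − 82.42) / (-120 − 0) = -0.001667
∂h/∂y = (82.79 − 82.42) / (165 − 0) = +0.002242
Flow direction (−∇h) has components (+0.001667 E, -0.002242 N).
Azimuth = atan2(E, N) = atan2(+0.001667, -0.002242) = 143.4° ≈ 143°.

143°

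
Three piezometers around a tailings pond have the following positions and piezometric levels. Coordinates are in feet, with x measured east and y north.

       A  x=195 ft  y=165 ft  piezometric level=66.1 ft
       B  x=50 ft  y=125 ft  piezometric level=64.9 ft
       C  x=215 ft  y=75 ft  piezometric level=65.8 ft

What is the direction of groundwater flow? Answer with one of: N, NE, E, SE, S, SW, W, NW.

Taking A as reference: B−A = (-145, -40, -1.2); C−A = (20, -90, -0.3).
Determinant of the coordinate differences = (-145)·(-90) − 20·(-40) = 13850.
∂h/∂x = [(-1.2)·(-90) − (-0.3)·(-40)] / 13850 = +0.006931
∂h/∂y = [(-145)·(-0.3) − 20·(-1.2)] / 13850 = +0.004874
Flow = −∇h = (-0.006931 east, -0.004874 north), which points southwest.

SW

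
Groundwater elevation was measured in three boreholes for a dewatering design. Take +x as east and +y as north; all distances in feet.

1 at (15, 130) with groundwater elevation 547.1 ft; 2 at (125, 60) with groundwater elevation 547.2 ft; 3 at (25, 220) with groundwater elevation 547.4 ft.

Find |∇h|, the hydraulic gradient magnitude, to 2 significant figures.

Taking 1 as reference: 2−1 = (110, -70, +0.1); 3−1 = (10, 90, +0.3).
Solve a·Δx + b·Δy = Δh: det = 110·90 − 10·(-70) = 10600.
∂h/∂x = [(+0.1)·90 − (+0.3)·(-70)] / 10600 = +0.002830
∂h/∂y = [110·(+0.3) − 10·(+0.1)] / 10600 = +0.003019
|∇h| = √(0.002830² + 0.003019²) = 0.004138

0.0041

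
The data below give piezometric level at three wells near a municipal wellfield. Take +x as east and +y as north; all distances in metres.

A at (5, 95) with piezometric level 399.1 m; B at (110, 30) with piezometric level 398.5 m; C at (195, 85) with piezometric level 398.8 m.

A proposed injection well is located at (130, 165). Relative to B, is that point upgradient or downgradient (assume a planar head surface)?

Differences from A: to B (Δx, Δy, Δh) = (105, -65, -0.6); to C = (190, -10, -0.3).
Solve a·Δx + b·Δy = Δh: det = 105·(-10) − 190·(-65) = 11300.
∂h/∂x = [(-0.6)·(-10) − (-0.3)·(-65)] / 11300 = -0.001195
∂h/∂y = [105·(-0.3) − 190·(-0.6)] / 11300 = +0.007301
Head at (130, 165) = 399.1 + (-0.001195)·(125) + (+0.007301)·(70) = 399.46 m.
That is higher than the 398.5 m at B, so the point is upgradient.

upgradient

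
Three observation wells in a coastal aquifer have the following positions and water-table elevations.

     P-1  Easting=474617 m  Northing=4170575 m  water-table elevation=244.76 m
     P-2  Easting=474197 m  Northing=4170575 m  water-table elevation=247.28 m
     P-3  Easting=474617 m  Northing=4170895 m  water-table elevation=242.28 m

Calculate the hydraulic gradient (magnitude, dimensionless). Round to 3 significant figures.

0.00980

∂h/∂x = (247.28 − 244.76) / (474197 − 474617) = -0.006000
∂h/∂y = (242.28 − 244.76) / (4170895 − 4170575) = -0.007750
|∇h| = √(-0.006000² + -0.007750²) = 0.009801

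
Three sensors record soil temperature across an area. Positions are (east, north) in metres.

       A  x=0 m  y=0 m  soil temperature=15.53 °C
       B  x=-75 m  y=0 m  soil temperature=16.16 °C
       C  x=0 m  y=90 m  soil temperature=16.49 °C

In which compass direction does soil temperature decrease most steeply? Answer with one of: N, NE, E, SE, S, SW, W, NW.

SE

∂T/∂x = (16.16 − 15.53) / (-75 − 0) = -0.008400
∂T/∂y = (16.49 − 15.53) / (90 − 0) = +0.01067
Steepest decrease is along −∇f = (+0.008400 E, -0.01067 N) → southeast.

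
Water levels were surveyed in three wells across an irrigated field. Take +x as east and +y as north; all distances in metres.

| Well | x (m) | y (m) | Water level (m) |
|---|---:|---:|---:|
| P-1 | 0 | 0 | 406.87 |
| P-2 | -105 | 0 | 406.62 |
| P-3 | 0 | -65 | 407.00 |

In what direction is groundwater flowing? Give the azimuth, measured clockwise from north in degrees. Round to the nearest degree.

∂h/∂x = (406.62 − 406.87) / (-105 − 0) = +0.002381
∂h/∂y = (407.00 − 406.87) / (-65 − 0) = -0.002000
Flow direction (−∇h) has components (-0.002381 E, +0.002000 N).
Azimuth = atan2(E, N) = atan2(-0.002381, +0.002000) = 310.0° ≈ 310°.

310°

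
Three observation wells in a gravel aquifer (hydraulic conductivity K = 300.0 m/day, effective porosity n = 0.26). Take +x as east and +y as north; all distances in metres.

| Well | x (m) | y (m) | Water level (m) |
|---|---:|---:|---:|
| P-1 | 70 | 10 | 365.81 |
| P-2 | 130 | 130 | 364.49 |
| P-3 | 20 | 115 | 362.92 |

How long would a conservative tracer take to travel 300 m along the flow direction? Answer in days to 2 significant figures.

Taking P-1 as reference: P-2−P-1 = (60, 120, -1.32); P-3−P-1 = (-50, 105, -2.89).
Solve a·Δx + b·Δy = Δh: det = 60·105 − (-50)·120 = 12300.
∂h/∂x = [(-1.32)·105 − (-2.89)·120] / 12300 = +0.01693
∂h/∂y = [60·(-2.89) − (-50)·(-1.32)] / 12300 = -0.01946
|∇h| = √(0.01693² + -0.01946²) = 0.02579
Seepage velocity v = K·i/n = 300.0 × 0.02579 / 0.26 = 29.76 m/day.
t = 300 / 29.76 = 10.08 days.

10 days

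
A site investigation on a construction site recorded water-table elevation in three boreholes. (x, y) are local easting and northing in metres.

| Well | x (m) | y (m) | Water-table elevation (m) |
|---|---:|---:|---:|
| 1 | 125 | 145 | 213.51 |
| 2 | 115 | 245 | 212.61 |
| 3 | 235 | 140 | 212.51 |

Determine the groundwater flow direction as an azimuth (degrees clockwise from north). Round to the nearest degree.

044°

With h = a·x + b·y + c and 1 as origin, the differences give:
  (-10)·a + 100·b = -0.90
  110·a + (-5)·b = -1.00
Eliminate b (×(-5) and ×100, subtract): -10950·a = 104.500 → a = ∂h/∂x = -0.009543
Back-substitute: b = ∂h/∂y = -0.009954.
Flow direction (−∇h) has components (+0.009543 E, +0.009954 N).
Azimuth = atan2(E, N) = atan2(+0.009543, +0.009954) = 43.8° ≈ 044°.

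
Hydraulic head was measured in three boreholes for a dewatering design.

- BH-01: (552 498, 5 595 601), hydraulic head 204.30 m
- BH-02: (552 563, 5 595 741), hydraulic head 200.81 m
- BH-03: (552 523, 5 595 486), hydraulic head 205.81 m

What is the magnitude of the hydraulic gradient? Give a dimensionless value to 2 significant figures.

0.024

Taking BH-01 as reference: BH-02−BH-01 = (65, 140, -3.49); BH-03−BH-01 = (25, -115, +1.51).
Determinant of the coordinate differences = 65·(-115) − 25·140 = -10975.
∂h/∂x = [(-3.49)·(-115) − (+1.51)·140] / -10975 = -0.01731
∂h/∂y = [65·(+1.51) − 25·(-3.49)] / -10975 = -0.01689
|∇h| = √(-0.01731² + -0.01689²) = 0.02418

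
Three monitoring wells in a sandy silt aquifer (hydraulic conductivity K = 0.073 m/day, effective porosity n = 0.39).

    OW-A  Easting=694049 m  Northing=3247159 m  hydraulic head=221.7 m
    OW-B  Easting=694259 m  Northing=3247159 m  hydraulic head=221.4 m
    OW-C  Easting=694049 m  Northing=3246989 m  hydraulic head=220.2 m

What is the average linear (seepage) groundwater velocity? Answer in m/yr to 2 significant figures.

0.61 m/yr

∂h/∂x = (221.4 − 221.7) / (694259 − 694049) = -0.001429
∂h/∂y = (220.2 − 221.7) / (3246989 − 3247159) = +0.008824
|∇h| = √(-0.001429² + 0.008824²) = 0.008939
Seepage velocity v = K·i/n = 0.073 × 0.008939 / 0.39 = 0.001673 m/day = 0.6111 m/yr.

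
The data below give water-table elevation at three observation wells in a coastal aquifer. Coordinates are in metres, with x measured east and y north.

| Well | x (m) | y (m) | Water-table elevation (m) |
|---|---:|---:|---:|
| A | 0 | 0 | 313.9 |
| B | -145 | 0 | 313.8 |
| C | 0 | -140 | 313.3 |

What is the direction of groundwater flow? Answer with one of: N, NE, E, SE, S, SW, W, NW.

∂h/∂x = (313.8 − 313.9) / (-145 − 0) = +0.0006897
∂h/∂y = (313.3 − 313.9) / (-140 − 0) = +0.004286
Flow = −∇h = (-0.0006897 east, -0.004286 north), which points south.

S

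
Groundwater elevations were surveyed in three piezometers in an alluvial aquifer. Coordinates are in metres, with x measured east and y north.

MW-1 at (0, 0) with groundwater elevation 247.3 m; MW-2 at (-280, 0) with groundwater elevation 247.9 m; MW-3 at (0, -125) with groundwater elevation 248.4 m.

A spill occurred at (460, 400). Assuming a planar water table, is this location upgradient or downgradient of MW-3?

∂h/∂x = (247.9 − 247.3) / (-280 − 0) = -0.002143
∂h/∂y = (248.4 − 247.3) / (-125 − 0) = -0.008800
Head at (460, 400) = 247.3 + (-0.002143)·(460) + (-0.008800)·(400) = 242.79 m.
That is lower than the 248.4 m at MW-3, so the point is downgradient.

downgradient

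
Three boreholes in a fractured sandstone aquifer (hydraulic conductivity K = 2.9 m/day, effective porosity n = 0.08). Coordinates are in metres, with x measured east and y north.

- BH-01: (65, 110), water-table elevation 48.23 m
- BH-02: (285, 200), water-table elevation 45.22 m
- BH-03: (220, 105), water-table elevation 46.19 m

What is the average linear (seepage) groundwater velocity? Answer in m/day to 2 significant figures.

0.48 m/day

With h = a·x + b·y + c and BH-01 as origin, the differences give:
  220·a + 90·b = -3.01
  155·a + (-5)·b = -2.04
Eliminate b (×(-5) and ×90, subtract): -15050·a = 198.650 → a = ∂h/∂x = -0.01320
Back-substitute: b = ∂h/∂y = -0.001179.
|∇h| = √(-0.01320² + -0.001179²) = 0.01325
Seepage velocity v = K·i/n = 2.9 × 0.01325 / 0.08 = 0.4803 m/day.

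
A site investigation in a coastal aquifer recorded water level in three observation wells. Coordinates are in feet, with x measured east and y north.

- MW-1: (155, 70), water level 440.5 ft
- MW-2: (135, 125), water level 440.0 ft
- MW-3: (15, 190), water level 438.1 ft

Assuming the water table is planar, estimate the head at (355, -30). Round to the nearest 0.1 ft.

443.6 ft

Differences from MW-1: to MW-2 (Δx, Δy, Δh) = (-20, 55, -0.5); to MW-3 = (-140, 120, -2.4).
Solve a·Δx + b·Δy = Δh: det = (-20)·120 − (-140)·55 = 5300.
∂h/∂x = [(-0.5)·120 − (-2.4)·55] / 5300 = +0.01358
∂h/∂y = [(-20)·(-2.4) − (-140)·(-0.5)] / 5300 = -0.004151
h(355, -30) = 440.5 + (+0.01358)·(200) + (-0.004151)·(-100) = 440.5 +2.717 +0.415 = 443.632 ft.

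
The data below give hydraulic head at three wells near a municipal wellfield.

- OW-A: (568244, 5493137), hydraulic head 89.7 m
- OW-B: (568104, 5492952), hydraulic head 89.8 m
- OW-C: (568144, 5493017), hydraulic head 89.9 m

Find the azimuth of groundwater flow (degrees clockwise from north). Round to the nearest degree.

With h = a·x + b·y + c and OW-A as origin, the differences give:
  (-140)·a + (-185)·b = +0.1
  (-100)·a + (-120)·b = +0.2
Eliminate b (×(-120) and ×(-185), subtract): -1700·a = 25.00 → a = ∂h/∂x = -0.01471
Back-substitute: b = ∂h/∂y = +0.01059.
Flow direction (−∇h) has components (+0.01471 E, -0.01059 N).
Azimuth = atan2(E, N) = atan2(+0.01471, -0.01059) = 125.8° ≈ 126°.

126°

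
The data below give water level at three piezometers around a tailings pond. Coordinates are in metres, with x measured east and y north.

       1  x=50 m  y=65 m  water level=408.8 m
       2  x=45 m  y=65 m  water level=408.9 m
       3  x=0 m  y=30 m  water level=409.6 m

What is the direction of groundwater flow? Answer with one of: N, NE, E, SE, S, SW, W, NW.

E

With h = a·x + b·y + c and 1 as origin, the differences give:
  (-5)·a + 0·b = +0.1
  (-50)·a + (-35)·b = +0.8
Eliminate b (×(-35) and ×0, subtract): 175·a = -3.50 → a = ∂h/∂x = -0.02000
Back-substitute: b = ∂h/∂y = +0.005714.
Flow = −∇h = (+0.02000 east, -0.005714 north), which points east.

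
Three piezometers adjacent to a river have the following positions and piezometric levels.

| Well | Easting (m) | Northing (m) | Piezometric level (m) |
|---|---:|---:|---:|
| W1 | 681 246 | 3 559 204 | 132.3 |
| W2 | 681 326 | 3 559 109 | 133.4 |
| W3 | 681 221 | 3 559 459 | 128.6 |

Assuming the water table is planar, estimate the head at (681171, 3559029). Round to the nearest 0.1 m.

135.2 m

Taking W1 as reference: W2−W1 = (80, -95, +1.1); W3−W1 = (-25, 255, -3.7).
Solve a·Δx + b·Δy = Δh: det = 80·255 − (-25)·(-95) = 18025.
∂h/∂x = [(+1.1)·255 − (-3.7)·(-95)] / 18025 = -0.003939
∂h/∂y = [80·(-3.7) − (-25)·(+1.1)] / 18025 = -0.01490
h(681171, 3559029) = 132.3 + (-0.003939)·(-75) + (-0.01490)·(-175) = 132.3 +0.295 +2.607 = 135.202 m.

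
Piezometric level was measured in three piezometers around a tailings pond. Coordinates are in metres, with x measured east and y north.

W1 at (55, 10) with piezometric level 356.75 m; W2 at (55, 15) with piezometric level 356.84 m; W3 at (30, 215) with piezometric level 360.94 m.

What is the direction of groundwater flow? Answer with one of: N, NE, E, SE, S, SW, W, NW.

With h = a·x + b·y + c and W1 as origin, the differences give:
  0·a + 5·b = +0.09
  (-25)·a + 205·b = +4.19
Eliminate b (×205 and ×5, subtract): 125·a = -2.500 → a = ∂h/∂x = -0.02000
Back-substitute: b = ∂h/∂y = +0.01800.
Flow = −∇h = (+0.02000 east, -0.01800 north), which points southeast.

SE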